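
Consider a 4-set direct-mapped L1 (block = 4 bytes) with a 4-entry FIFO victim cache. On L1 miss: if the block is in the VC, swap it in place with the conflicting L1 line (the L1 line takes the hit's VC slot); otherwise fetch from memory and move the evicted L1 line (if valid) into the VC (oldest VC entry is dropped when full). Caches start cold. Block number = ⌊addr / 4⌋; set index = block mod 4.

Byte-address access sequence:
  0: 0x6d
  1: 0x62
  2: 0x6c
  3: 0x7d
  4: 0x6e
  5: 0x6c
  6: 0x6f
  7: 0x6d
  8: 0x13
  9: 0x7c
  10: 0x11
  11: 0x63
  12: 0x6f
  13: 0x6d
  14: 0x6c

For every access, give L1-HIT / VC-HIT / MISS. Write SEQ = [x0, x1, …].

SEQ = [MISS, MISS, L1-HIT, MISS, VC-HIT, L1-HIT, L1-HIT, L1-HIT, MISS, VC-HIT, L1-HIT, VC-HIT, VC-HIT, L1-HIT, L1-HIT]

#0 0x6d→b27/s3 MISS; vc=[]
#1 0x62→b24/s0 MISS; vc=[]
#2 0x6c→b27/s3 L1-HIT; vc=[]
#3 0x7d→b31/s3 MISS; vc=[27]
#4 0x6e→b27/s3 VC-HIT; vc=[31]
#5 0x6c→b27/s3 L1-HIT; vc=[31]
#6 0x6f→b27/s3 L1-HIT; vc=[31]
#7 0x6d→b27/s3 L1-HIT; vc=[31]
#8 0x13→b4/s0 MISS; vc=[31,24]
#9 0x7c→b31/s3 VC-HIT; vc=[27,24]
#10 0x11→b4/s0 L1-HIT; vc=[27,24]
#11 0x63→b24/s0 VC-HIT; vc=[27,4]
#12 0x6f→b27/s3 VC-HIT; vc=[31,4]
#13 0x6d→b27/s3 L1-HIT; vc=[31,4]
#14 0x6c→b27/s3 L1-HIT; vc=[31,4]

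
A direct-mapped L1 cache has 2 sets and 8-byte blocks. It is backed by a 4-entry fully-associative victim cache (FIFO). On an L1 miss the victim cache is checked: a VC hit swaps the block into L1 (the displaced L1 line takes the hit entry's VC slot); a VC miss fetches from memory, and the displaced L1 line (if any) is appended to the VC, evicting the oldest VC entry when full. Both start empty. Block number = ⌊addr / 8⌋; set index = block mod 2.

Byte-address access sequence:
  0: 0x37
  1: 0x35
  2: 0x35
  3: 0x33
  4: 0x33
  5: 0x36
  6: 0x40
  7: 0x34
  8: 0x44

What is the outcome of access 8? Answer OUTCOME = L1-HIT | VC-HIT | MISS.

0: 0x37 (blk 6, set 0) → MISS  vc=[]
1: 0x35 (blk 6, set 0) → L1-HIT  vc=[]
2: 0x35 (blk 6, set 0) → L1-HIT  vc=[]
3: 0x33 (blk 6, set 0) → L1-HIT  vc=[]
4: 0x33 (blk 6, set 0) → L1-HIT  vc=[]
5: 0x36 (blk 6, set 0) → L1-HIT  vc=[]
6: 0x40 (blk 8, set 0) → MISS  vc=[6]
7: 0x34 (blk 6, set 0) → VC-HIT  vc=[8]
8: 0x44 (blk 8, set 0) → VC-HIT  vc=[6]

OUTCOME = VC-HIT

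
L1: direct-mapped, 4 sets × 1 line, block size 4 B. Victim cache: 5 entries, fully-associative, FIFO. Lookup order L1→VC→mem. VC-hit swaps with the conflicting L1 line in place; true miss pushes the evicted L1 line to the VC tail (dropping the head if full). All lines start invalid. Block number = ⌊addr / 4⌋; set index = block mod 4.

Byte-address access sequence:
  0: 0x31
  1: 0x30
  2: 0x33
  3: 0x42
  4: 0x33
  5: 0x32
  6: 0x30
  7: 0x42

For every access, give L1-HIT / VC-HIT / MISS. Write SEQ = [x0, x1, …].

SEQ = [MISS, L1-HIT, L1-HIT, MISS, VC-HIT, L1-HIT, L1-HIT, VC-HIT]

#0 0x31→b12/s0 MISS; vc=[]
#1 0x30→b12/s0 L1-HIT; vc=[]
#2 0x33→b12/s0 L1-HIT; vc=[]
#3 0x42→b16/s0 MISS; vc=[12]
#4 0x33→b12/s0 VC-HIT; vc=[16]
#5 0x32→b12/s0 L1-HIT; vc=[16]
#6 0x30→b12/s0 L1-HIT; vc=[16]
#7 0x42→b16/s0 VC-HIT; vc=[12]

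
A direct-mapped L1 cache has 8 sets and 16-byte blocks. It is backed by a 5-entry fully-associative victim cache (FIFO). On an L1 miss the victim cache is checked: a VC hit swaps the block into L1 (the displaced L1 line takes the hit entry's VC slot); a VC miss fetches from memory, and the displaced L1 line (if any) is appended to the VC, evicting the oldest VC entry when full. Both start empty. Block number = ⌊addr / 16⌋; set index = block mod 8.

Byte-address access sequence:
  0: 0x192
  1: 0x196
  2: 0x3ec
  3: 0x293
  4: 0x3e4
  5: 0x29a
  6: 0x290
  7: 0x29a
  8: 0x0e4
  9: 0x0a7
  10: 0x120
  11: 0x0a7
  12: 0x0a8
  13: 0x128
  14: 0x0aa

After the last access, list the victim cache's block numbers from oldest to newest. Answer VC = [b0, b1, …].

0: 0x192 (blk 25, set 1) → MISS  vc=[]
1: 0x196 (blk 25, set 1) → L1-HIT  vc=[]
2: 0x3ec (blk 62, set 6) → MISS  vc=[]
3: 0x293 (blk 41, set 1) → MISS  vc=[25]
4: 0x3e4 (blk 62, set 6) → L1-HIT  vc=[25]
5: 0x29a (blk 41, set 1) → L1-HIT  vc=[25]
6: 0x290 (blk 41, set 1) → L1-HIT  vc=[25]
7: 0x29a (blk 41, set 1) → L1-HIT  vc=[25]
8: 0xe4 (blk 14, set 6) → MISS  vc=[25, 62]
9: 0xa7 (blk 10, set 2) → MISS  vc=[25, 62]
10: 0x120 (blk 18, set 2) → MISS  vc=[25, 62, 10]
11: 0xa7 (blk 10, set 2) → VC-HIT  vc=[25, 62, 18]
12: 0xa8 (blk 10, set 2) → L1-HIT  vc=[25, 62, 18]
13: 0x128 (blk 18, set 2) → VC-HIT  vc=[25, 62, 10]
14: 0xaa (blk 10, set 2) → VC-HIT  vc=[25, 62, 18]

VC = [25, 62, 18]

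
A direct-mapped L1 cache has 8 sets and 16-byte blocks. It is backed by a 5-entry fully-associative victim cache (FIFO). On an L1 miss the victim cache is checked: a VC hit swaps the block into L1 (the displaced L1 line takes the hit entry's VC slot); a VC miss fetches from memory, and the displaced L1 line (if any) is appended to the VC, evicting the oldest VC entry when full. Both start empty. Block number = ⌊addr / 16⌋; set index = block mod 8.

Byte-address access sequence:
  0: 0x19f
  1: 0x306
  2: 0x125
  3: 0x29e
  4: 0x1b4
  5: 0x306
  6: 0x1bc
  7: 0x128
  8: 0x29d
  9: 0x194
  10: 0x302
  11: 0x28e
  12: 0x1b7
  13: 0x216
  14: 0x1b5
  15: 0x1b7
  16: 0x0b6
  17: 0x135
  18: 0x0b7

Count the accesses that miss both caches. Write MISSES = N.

MISSES = 9

#0 0x19f→b25/s1 MISS; vc=[]
#1 0x306→b48/s0 MISS; vc=[]
#2 0x125→b18/s2 MISS; vc=[]
#3 0x29e→b41/s1 MISS; vc=[25]
#4 0x1b4→b27/s3 MISS; vc=[25]
#5 0x306→b48/s0 L1-HIT; vc=[25]
#6 0x1bc→b27/s3 L1-HIT; vc=[25]
#7 0x128→b18/s2 L1-HIT; vc=[25]
#8 0x29d→b41/s1 L1-HIT; vc=[25]
#9 0x194→b25/s1 VC-HIT; vc=[41]
#10 0x302→b48/s0 L1-HIT; vc=[41]
#11 0x28e→b40/s0 MISS; vc=[41,48]
#12 0x1b7→b27/s3 L1-HIT; vc=[41,48]
#13 0x216→b33/s1 MISS; vc=[41,48,25]
#14 0x1b5→b27/s3 L1-HIT; vc=[41,48,25]
#15 0x1b7→b27/s3 L1-HIT; vc=[41,48,25]
#16 0xb6→b11/s3 MISS; vc=[41,48,25,27]
#17 0x135→b19/s3 MISS; vc=[41,48,25,27,11]
#18 0xb7→b11/s3 VC-HIT; vc=[41,48,25,27,19]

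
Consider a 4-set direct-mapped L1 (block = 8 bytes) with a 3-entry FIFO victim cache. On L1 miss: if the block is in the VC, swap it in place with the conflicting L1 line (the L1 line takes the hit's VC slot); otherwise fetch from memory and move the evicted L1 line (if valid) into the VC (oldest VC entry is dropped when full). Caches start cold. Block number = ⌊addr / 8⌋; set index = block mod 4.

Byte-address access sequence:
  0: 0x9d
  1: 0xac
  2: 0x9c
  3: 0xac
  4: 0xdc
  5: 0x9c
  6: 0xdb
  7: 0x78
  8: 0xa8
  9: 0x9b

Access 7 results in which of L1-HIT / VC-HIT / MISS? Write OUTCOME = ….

  [0] addr=0x9d blk=19 s=3: MISS | VC []
  [1] addr=0xac blk=21 s=1: MISS | VC []
  [2] addr=0x9c blk=19 s=3: L1-HIT | VC []
  [3] addr=0xac blk=21 s=1: L1-HIT | VC []
  [4] addr=0xdc blk=27 s=3: MISS | VC [19]
  [5] addr=0x9c blk=19 s=3: VC-HIT | VC [27]
  [6] addr=0xdb blk=27 s=3: VC-HIT | VC [19]
  [7] addr=0x78 blk=15 s=3: MISS | VC [19, 27]
  [8] addr=0xa8 blk=21 s=1: L1-HIT | VC [19, 27]
  [9] addr=0x9b blk=19 s=3: VC-HIT | VC [15, 27]

OUTCOME = MISS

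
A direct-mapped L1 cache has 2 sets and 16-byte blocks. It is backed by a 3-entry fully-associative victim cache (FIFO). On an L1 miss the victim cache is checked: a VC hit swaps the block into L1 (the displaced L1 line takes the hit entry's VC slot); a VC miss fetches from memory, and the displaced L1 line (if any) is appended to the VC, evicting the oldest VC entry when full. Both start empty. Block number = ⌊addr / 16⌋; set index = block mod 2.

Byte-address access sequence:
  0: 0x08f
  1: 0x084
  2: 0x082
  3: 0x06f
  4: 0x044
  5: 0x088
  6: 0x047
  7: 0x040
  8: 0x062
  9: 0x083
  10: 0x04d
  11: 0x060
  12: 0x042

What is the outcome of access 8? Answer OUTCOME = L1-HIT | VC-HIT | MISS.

OUTCOME = VC-HIT

  [0] addr=0x8f blk=8 s=0: MISS | VC []
  [1] addr=0x84 blk=8 s=0: L1-HIT | VC []
  [2] addr=0x82 blk=8 s=0: L1-HIT | VC []
  [3] addr=0x6f blk=6 s=0: MISS | VC [8]
  [4] addr=0x44 blk=4 s=0: MISS | VC [8, 6]
  [5] addr=0x88 blk=8 s=0: VC-HIT | VC [4, 6]
  [6] addr=0x47 blk=4 s=0: VC-HIT | VC [8, 6]
  [7] addr=0x40 blk=4 s=0: L1-HIT | VC [8, 6]
  [8] addr=0x62 blk=6 s=0: VC-HIT | VC [8, 4]
  [9] addr=0x83 blk=8 s=0: VC-HIT | VC [6, 4]
  [10] addr=0x4d blk=4 s=0: VC-HIT | VC [6, 8]
  [11] addr=0x60 blk=6 s=0: VC-HIT | VC [4, 8]
  [12] addr=0x42 blk=4 s=0: VC-HIT | VC [6, 8]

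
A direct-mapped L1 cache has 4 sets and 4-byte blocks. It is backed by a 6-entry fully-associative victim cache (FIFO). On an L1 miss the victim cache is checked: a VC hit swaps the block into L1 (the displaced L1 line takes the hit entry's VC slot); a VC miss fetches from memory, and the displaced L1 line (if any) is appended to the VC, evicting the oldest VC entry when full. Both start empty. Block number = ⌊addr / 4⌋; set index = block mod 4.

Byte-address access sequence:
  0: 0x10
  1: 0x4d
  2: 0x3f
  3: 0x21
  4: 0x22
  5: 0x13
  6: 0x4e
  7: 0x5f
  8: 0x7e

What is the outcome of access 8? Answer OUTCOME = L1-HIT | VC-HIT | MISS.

  [0] addr=0x10 blk=4 s=0: MISS | VC []
  [1] addr=0x4d blk=19 s=3: MISS | VC []
  [2] addr=0x3f blk=15 s=3: MISS | VC [19]
  [3] addr=0x21 blk=8 s=0: MISS | VC [19, 4]
  [4] addr=0x22 blk=8 s=0: L1-HIT | VC [19, 4]
  [5] addr=0x13 blk=4 s=0: VC-HIT | VC [19, 8]
  [6] addr=0x4e blk=19 s=3: VC-HIT | VC [15, 8]
  [7] addr=0x5f blk=23 s=3: MISS | VC [15, 8, 19]
  [8] addr=0x7e blk=31 s=3: MISS | VC [15, 8, 19, 23]

OUTCOME = MISS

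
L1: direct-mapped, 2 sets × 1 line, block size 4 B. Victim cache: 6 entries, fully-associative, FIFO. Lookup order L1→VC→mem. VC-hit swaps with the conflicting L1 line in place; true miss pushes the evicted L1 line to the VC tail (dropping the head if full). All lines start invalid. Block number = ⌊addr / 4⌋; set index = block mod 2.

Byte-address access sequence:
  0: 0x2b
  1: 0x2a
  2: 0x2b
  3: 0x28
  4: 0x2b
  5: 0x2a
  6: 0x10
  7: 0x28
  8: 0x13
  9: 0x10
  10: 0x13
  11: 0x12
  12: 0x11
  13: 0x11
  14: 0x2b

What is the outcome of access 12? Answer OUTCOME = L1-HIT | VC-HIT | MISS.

OUTCOME = L1-HIT

  [0] addr=0x2b blk=10 s=0: MISS | VC []
  [1] addr=0x2a blk=10 s=0: L1-HIT | VC []
  [2] addr=0x2b blk=10 s=0: L1-HIT | VC []
  [3] addr=0x28 blk=10 s=0: L1-HIT | VC []
  [4] addr=0x2b blk=10 s=0: L1-HIT | VC []
  [5] addr=0x2a blk=10 s=0: L1-HIT | VC []
  [6] addr=0x10 blk=4 s=0: MISS | VC [10]
  [7] addr=0x28 blk=10 s=0: VC-HIT | VC [4]
  [8] addr=0x13 blk=4 s=0: VC-HIT | VC [10]
  [9] addr=0x10 blk=4 s=0: L1-HIT | VC [10]
  [10] addr=0x13 blk=4 s=0: L1-HIT | VC [10]
  [11] addr=0x12 blk=4 s=0: L1-HIT | VC [10]
  [12] addr=0x11 blk=4 s=0: L1-HIT | VC [10]
  [13] addr=0x11 blk=4 s=0: L1-HIT | VC [10]
  [14] addr=0x2b blk=10 s=0: VC-HIT | VC [4]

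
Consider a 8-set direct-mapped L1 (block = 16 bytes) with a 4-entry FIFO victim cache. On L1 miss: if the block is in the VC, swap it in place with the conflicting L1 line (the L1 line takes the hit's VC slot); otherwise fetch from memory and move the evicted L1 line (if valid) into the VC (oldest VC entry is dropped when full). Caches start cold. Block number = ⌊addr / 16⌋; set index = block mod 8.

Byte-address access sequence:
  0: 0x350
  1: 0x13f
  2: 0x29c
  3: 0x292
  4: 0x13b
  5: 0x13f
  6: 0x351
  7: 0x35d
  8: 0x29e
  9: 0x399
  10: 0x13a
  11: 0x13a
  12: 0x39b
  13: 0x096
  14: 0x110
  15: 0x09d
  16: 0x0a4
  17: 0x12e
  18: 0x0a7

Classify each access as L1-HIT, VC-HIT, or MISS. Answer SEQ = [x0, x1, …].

SEQ = [MISS, MISS, MISS, L1-HIT, L1-HIT, L1-HIT, L1-HIT, L1-HIT, L1-HIT, MISS, L1-HIT, L1-HIT, L1-HIT, MISS, MISS, VC-HIT, MISS, MISS, VC-HIT]

0: 0x350 (blk 53, set 5) → MISS  vc=[]
1: 0x13f (blk 19, set 3) → MISS  vc=[]
2: 0x29c (blk 41, set 1) → MISS  vc=[]
3: 0x292 (blk 41, set 1) → L1-HIT  vc=[]
4: 0x13b (blk 19, set 3) → L1-HIT  vc=[]
5: 0x13f (blk 19, set 3) → L1-HIT  vc=[]
6: 0x351 (blk 53, set 5) → L1-HIT  vc=[]
7: 0x35d (blk 53, set 5) → L1-HIT  vc=[]
8: 0x29e (blk 41, set 1) → L1-HIT  vc=[]
9: 0x399 (blk 57, set 1) → MISS  vc=[41]
10: 0x13a (blk 19, set 3) → L1-HIT  vc=[41]
11: 0x13a (blk 19, set 3) → L1-HIT  vc=[41]
12: 0x39b (blk 57, set 1) → L1-HIT  vc=[41]
13: 0x96 (blk 9, set 1) → MISS  vc=[41, 57]
14: 0x110 (blk 17, set 1) → MISS  vc=[41, 57, 9]
15: 0x9d (blk 9, set 1) → VC-HIT  vc=[41, 57, 17]
16: 0xa4 (blk 10, set 2) → MISS  vc=[41, 57, 17]
17: 0x12e (blk 18, set 2) → MISS  vc=[41, 57, 17, 10]
18: 0xa7 (blk 10, set 2) → VC-HIT  vc=[41, 57, 17, 18]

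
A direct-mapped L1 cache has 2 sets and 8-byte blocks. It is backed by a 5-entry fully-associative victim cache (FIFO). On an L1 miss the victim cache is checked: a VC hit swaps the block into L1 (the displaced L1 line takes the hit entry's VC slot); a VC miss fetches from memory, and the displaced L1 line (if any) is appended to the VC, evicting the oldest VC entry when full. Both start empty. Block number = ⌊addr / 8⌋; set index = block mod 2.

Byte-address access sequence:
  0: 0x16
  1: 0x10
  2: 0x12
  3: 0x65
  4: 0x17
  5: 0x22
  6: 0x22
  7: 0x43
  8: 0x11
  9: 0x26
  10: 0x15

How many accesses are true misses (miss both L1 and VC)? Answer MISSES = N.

0: 0x16 (blk 2, set 0) → MISS  vc=[]
1: 0x10 (blk 2, set 0) → L1-HIT  vc=[]
2: 0x12 (blk 2, set 0) → L1-HIT  vc=[]
3: 0x65 (blk 12, set 0) → MISS  vc=[2]
4: 0x17 (blk 2, set 0) → VC-HIT  vc=[12]
5: 0x22 (blk 4, set 0) → MISS  vc=[12, 2]
6: 0x22 (blk 4, set 0) → L1-HIT  vc=[12, 2]
7: 0x43 (blk 8, set 0) → MISS  vc=[12, 2, 4]
8: 0x11 (blk 2, set 0) → VC-HIT  vc=[12, 8, 4]
9: 0x26 (blk 4, set 0) → VC-HIT  vc=[12, 8, 2]
10: 0x15 (blk 2, set 0) → VC-HIT  vc=[12, 8, 4]

MISSES = 4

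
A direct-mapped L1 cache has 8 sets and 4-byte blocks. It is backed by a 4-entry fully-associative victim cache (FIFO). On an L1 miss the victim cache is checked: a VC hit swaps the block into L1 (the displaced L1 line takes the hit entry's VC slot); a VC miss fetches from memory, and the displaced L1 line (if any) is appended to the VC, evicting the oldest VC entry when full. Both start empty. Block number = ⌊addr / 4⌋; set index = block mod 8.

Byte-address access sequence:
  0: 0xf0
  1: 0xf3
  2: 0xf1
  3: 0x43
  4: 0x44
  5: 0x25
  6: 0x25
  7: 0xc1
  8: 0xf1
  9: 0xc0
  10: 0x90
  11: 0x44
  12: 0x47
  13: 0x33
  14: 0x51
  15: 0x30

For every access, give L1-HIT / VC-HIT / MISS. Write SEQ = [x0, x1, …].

SEQ = [MISS, L1-HIT, L1-HIT, MISS, MISS, MISS, L1-HIT, MISS, L1-HIT, L1-HIT, MISS, VC-HIT, L1-HIT, MISS, MISS, VC-HIT]

#0 0xf0→b60/s4 MISS; vc=[]
#1 0xf3→b60/s4 L1-HIT; vc=[]
#2 0xf1→b60/s4 L1-HIT; vc=[]
#3 0x43→b16/s0 MISS; vc=[]
#4 0x44→b17/s1 MISS; vc=[]
#5 0x25→b9/s1 MISS; vc=[17]
#6 0x25→b9/s1 L1-HIT; vc=[17]
#7 0xc1→b48/s0 MISS; vc=[17,16]
#8 0xf1→b60/s4 L1-HIT; vc=[17,16]
#9 0xc0→b48/s0 L1-HIT; vc=[17,16]
#10 0x90→b36/s4 MISS; vc=[17,16,60]
#11 0x44→b17/s1 VC-HIT; vc=[9,16,60]
#12 0x47→b17/s1 L1-HIT; vc=[9,16,60]
#13 0x33→b12/s4 MISS; vc=[9,16,60,36]
#14 0x51→b20/s4 MISS; vc=[16,60,36,12]
#15 0x30→b12/s4 VC-HIT; vc=[16,60,36,20]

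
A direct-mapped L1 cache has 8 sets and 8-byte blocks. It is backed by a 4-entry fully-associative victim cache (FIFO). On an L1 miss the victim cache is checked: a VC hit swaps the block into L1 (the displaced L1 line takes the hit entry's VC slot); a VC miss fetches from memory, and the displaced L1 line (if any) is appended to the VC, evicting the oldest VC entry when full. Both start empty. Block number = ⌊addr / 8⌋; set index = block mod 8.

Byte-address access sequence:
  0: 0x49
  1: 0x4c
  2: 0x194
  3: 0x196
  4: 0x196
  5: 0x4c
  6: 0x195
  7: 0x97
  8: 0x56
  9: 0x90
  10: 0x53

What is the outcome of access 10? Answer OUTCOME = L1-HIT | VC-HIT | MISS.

#0 0x49→b9/s1 MISS; vc=[]
#1 0x4c→b9/s1 L1-HIT; vc=[]
#2 0x194→b50/s2 MISS; vc=[]
#3 0x196→b50/s2 L1-HIT; vc=[]
#4 0x196→b50/s2 L1-HIT; vc=[]
#5 0x4c→b9/s1 L1-HIT; vc=[]
#6 0x195→b50/s2 L1-HIT; vc=[]
#7 0x97→b18/s2 MISS; vc=[50]
#8 0x56→b10/s2 MISS; vc=[50,18]
#9 0x90→b18/s2 VC-HIT; vc=[50,10]
#10 0x53→b10/s2 VC-HIT; vc=[50,18]

OUTCOME = VC-HIT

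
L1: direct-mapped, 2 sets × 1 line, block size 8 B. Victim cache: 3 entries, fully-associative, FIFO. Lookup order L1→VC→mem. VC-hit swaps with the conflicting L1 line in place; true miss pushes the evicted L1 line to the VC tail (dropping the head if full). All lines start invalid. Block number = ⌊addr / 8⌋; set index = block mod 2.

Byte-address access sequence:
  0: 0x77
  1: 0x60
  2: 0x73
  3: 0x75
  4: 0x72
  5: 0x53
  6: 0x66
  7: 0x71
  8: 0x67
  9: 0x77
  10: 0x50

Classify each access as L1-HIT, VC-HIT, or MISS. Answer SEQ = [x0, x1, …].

  [0] addr=0x77 blk=14 s=0: MISS | VC []
  [1] addr=0x60 blk=12 s=0: MISS | VC [14]
  [2] addr=0x73 blk=14 s=0: VC-HIT | VC [12]
  [3] addr=0x75 blk=14 s=0: L1-HIT | VC [12]
  [4] addr=0x72 blk=14 s=0: L1-HIT | VC [12]
  [5] addr=0x53 blk=10 s=0: MISS | VC [12, 14]
  [6] addr=0x66 blk=12 s=0: VC-HIT | VC [10, 14]
  [7] addr=0x71 blk=14 s=0: VC-HIT | VC [10, 12]
  [8] addr=0x67 blk=12 s=0: VC-HIT | VC [10, 14]
  [9] addr=0x77 blk=14 s=0: VC-HIT | VC [10, 12]
  [10] addr=0x50 blk=10 s=0: VC-HIT | VC [14, 12]

SEQ = [MISS, MISS, VC-HIT, L1-HIT, L1-HIT, MISS, VC-HIT, VC-HIT, VC-HIT, VC-HIT, VC-HIT]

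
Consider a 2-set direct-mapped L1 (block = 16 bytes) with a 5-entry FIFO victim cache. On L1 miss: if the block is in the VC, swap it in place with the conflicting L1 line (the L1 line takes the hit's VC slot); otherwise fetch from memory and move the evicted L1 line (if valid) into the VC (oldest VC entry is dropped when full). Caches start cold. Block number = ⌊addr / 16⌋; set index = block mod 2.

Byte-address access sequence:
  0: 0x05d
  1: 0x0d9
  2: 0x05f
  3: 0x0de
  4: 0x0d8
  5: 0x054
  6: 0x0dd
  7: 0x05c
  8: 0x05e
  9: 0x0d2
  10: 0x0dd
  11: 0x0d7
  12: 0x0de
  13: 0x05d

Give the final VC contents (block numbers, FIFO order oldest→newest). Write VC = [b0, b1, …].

VC = [13]

0: 0x5d (blk 5, set 1) → MISS  vc=[]
1: 0xd9 (blk 13, set 1) → MISS  vc=[5]
2: 0x5f (blk 5, set 1) → VC-HIT  vc=[13]
3: 0xde (blk 13, set 1) → VC-HIT  vc=[5]
4: 0xd8 (blk 13, set 1) → L1-HIT  vc=[5]
5: 0x54 (blk 5, set 1) → VC-HIT  vc=[13]
6: 0xdd (blk 13, set 1) → VC-HIT  vc=[5]
7: 0x5c (blk 5, set 1) → VC-HIT  vc=[13]
8: 0x5e (blk 5, set 1) → L1-HIT  vc=[13]
9: 0xd2 (blk 13, set 1) → VC-HIT  vc=[5]
10: 0xdd (blk 13, set 1) → L1-HIT  vc=[5]
11: 0xd7 (blk 13, set 1) → L1-HIT  vc=[5]
12: 0xde (blk 13, set 1) → L1-HIT  vc=[5]
13: 0x5d (blk 5, set 1) → VC-HIT  vc=[13]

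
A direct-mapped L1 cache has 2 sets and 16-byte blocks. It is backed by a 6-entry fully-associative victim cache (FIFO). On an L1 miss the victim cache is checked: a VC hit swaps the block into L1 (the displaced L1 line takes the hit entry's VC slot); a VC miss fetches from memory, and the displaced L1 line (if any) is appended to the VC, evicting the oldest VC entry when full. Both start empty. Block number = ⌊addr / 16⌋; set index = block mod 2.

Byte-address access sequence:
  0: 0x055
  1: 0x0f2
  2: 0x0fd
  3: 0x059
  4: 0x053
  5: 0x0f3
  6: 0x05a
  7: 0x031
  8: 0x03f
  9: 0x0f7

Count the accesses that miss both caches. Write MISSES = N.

MISSES = 3

0: 0x55 (blk 5, set 1) → MISS  vc=[]
1: 0xf2 (blk 15, set 1) → MISS  vc=[5]
2: 0xfd (blk 15, set 1) → L1-HIT  vc=[5]
3: 0x59 (blk 5, set 1) → VC-HIT  vc=[15]
4: 0x53 (blk 5, set 1) → L1-HIT  vc=[15]
5: 0xf3 (blk 15, set 1) → VC-HIT  vc=[5]
6: 0x5a (blk 5, set 1) → VC-HIT  vc=[15]
7: 0x31 (blk 3, set 1) → MISS  vc=[15, 5]
8: 0x3f (blk 3, set 1) → L1-HIT  vc=[15, 5]
9: 0xf7 (blk 15, set 1) → VC-HIT  vc=[3, 5]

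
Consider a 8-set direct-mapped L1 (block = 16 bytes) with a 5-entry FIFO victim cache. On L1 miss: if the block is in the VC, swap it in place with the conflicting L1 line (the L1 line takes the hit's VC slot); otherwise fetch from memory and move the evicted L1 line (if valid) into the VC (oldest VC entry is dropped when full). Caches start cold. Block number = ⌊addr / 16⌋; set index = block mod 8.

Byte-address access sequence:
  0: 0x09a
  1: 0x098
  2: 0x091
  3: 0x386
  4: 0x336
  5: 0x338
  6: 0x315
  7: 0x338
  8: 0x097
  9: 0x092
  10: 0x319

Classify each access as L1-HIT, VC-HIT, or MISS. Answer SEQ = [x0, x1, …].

#0 0x9a→b9/s1 MISS; vc=[]
#1 0x98→b9/s1 L1-HIT; vc=[]
#2 0x91→b9/s1 L1-HIT; vc=[]
#3 0x386→b56/s0 MISS; vc=[]
#4 0x336→b51/s3 MISS; vc=[]
#5 0x338→b51/s3 L1-HIT; vc=[]
#6 0x315→b49/s1 MISS; vc=[9]
#7 0x338→b51/s3 L1-HIT; vc=[9]
#8 0x97→b9/s1 VC-HIT; vc=[49]
#9 0x92→b9/s1 L1-HIT; vc=[49]
#10 0x319→b49/s1 VC-HIT; vc=[9]

SEQ = [MISS, L1-HIT, L1-HIT, MISS, MISS, L1-HIT, MISS, L1-HIT, VC-HIT, L1-HIT, VC-HIT]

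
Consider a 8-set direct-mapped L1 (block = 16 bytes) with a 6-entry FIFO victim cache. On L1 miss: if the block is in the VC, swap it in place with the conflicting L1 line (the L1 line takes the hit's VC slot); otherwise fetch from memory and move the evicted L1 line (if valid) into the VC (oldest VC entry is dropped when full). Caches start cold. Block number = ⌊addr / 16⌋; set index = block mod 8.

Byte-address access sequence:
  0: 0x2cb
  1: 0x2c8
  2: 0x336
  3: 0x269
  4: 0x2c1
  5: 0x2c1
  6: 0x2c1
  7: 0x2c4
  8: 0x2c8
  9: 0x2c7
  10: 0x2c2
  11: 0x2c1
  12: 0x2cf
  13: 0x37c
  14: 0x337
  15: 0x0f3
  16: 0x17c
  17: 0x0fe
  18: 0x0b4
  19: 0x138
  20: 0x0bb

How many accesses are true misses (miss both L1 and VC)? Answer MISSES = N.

0: 0x2cb (blk 44, set 4) → MISS  vc=[]
1: 0x2c8 (blk 44, set 4) → L1-HIT  vc=[]
2: 0x336 (blk 51, set 3) → MISS  vc=[]
3: 0x269 (blk 38, set 6) → MISS  vc=[]
4: 0x2c1 (blk 44, set 4) → L1-HIT  vc=[]
5: 0x2c1 (blk 44, set 4) → L1-HIT  vc=[]
6: 0x2c1 (blk 44, set 4) → L1-HIT  vc=[]
7: 0x2c4 (blk 44, set 4) → L1-HIT  vc=[]
8: 0x2c8 (blk 44, set 4) → L1-HIT  vc=[]
9: 0x2c7 (blk 44, set 4) → L1-HIT  vc=[]
10: 0x2c2 (blk 44, set 4) → L1-HIT  vc=[]
11: 0x2c1 (blk 44, set 4) → L1-HIT  vc=[]
12: 0x2cf (blk 44, set 4) → L1-HIT  vc=[]
13: 0x37c (blk 55, set 7) → MISS  vc=[]
14: 0x337 (blk 51, set 3) → L1-HIT  vc=[]
15: 0xf3 (blk 15, set 7) → MISS  vc=[55]
16: 0x17c (blk 23, set 7) → MISS  vc=[55, 15]
17: 0xfe (blk 15, set 7) → VC-HIT  vc=[55, 23]
18: 0xb4 (blk 11, set 3) → MISS  vc=[55, 23, 51]
19: 0x138 (blk 19, set 3) → MISS  vc=[55, 23, 51, 11]
20: 0xbb (blk 11, set 3) → VC-HIT  vc=[55, 23, 51, 19]

MISSES = 8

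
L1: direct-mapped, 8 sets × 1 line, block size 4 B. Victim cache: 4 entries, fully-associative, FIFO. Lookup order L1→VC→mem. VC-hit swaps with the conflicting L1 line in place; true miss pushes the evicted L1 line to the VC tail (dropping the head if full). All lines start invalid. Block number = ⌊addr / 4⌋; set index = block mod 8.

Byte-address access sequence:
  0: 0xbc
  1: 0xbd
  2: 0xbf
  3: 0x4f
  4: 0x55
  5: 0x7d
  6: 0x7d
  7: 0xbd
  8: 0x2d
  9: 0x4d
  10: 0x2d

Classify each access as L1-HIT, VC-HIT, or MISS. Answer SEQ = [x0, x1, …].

SEQ = [MISS, L1-HIT, L1-HIT, MISS, MISS, MISS, L1-HIT, VC-HIT, MISS, VC-HIT, VC-HIT]

#0 0xbc→b47/s7 MISS; vc=[]
#1 0xbd→b47/s7 L1-HIT; vc=[]
#2 0xbf→b47/s7 L1-HIT; vc=[]
#3 0x4f→b19/s3 MISS; vc=[]
#4 0x55→b21/s5 MISS; vc=[]
#5 0x7d→b31/s7 MISS; vc=[47]
#6 0x7d→b31/s7 L1-HIT; vc=[47]
#7 0xbd→b47/s7 VC-HIT; vc=[31]
#8 0x2d→b11/s3 MISS; vc=[31,19]
#9 0x4d→b19/s3 VC-HIT; vc=[31,11]
#10 0x2d→b11/s3 VC-HIT; vc=[31,19]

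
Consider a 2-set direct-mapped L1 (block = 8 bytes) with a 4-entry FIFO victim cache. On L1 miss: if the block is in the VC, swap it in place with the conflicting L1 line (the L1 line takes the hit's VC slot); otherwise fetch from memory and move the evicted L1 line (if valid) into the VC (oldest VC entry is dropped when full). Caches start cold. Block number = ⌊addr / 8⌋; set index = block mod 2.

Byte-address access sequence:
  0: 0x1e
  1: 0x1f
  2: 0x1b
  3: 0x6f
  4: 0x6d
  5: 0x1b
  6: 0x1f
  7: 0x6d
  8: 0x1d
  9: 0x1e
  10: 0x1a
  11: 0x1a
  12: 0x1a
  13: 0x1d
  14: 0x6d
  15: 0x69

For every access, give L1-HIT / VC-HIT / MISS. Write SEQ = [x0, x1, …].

0: 0x1e (blk 3, set 1) → MISS  vc=[]
1: 0x1f (blk 3, set 1) → L1-HIT  vc=[]
2: 0x1b (blk 3, set 1) → L1-HIT  vc=[]
3: 0x6f (blk 13, set 1) → MISS  vc=[3]
4: 0x6d (blk 13, set 1) → L1-HIT  vc=[3]
5: 0x1b (blk 3, set 1) → VC-HIT  vc=[13]
6: 0x1f (blk 3, set 1) → L1-HIT  vc=[13]
7: 0x6d (blk 13, set 1) → VC-HIT  vc=[3]
8: 0x1d (blk 3, set 1) → VC-HIT  vc=[13]
9: 0x1e (blk 3, set 1) → L1-HIT  vc=[13]
10: 0x1a (blk 3, set 1) → L1-HIT  vc=[13]
11: 0x1a (blk 3, set 1) → L1-HIT  vc=[13]
12: 0x1a (blk 3, set 1) → L1-HIT  vc=[13]
13: 0x1d (blk 3, set 1) → L1-HIT  vc=[13]
14: 0x6d (blk 13, set 1) → VC-HIT  vc=[3]
15: 0x69 (blk 13, set 1) → L1-HIT  vc=[3]

SEQ = [MISS, L1-HIT, L1-HIT, MISS, L1-HIT, VC-HIT, L1-HIT, VC-HIT, VC-HIT, L1-HIT, L1-HIT, L1-HIT, L1-HIT, L1-HIT, VC-HIT, L1-HIT]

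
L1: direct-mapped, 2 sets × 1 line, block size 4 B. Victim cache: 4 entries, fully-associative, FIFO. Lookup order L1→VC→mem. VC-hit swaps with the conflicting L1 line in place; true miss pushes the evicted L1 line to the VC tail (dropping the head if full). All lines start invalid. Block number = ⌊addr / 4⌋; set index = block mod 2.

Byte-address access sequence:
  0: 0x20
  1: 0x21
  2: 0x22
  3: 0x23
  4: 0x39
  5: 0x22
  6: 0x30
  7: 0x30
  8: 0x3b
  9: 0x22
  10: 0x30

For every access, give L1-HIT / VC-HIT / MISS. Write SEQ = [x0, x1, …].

0: 0x20 (blk 8, set 0) → MISS  vc=[]
1: 0x21 (blk 8, set 0) → L1-HIT  vc=[]
2: 0x22 (blk 8, set 0) → L1-HIT  vc=[]
3: 0x23 (blk 8, set 0) → L1-HIT  vc=[]
4: 0x39 (blk 14, set 0) → MISS  vc=[8]
5: 0x22 (blk 8, set 0) → VC-HIT  vc=[14]
6: 0x30 (blk 12, set 0) → MISS  vc=[14, 8]
7: 0x30 (blk 12, set 0) → L1-HIT  vc=[14, 8]
8: 0x3b (blk 14, set 0) → VC-HIT  vc=[12, 8]
9: 0x22 (blk 8, set 0) → VC-HIT  vc=[12, 14]
10: 0x30 (blk 12, set 0) → VC-HIT  vc=[8, 14]

SEQ = [MISS, L1-HIT, L1-HIT, L1-HIT, MISS, VC-HIT, MISS, L1-HIT, VC-HIT, VC-HIT, VC-HIT]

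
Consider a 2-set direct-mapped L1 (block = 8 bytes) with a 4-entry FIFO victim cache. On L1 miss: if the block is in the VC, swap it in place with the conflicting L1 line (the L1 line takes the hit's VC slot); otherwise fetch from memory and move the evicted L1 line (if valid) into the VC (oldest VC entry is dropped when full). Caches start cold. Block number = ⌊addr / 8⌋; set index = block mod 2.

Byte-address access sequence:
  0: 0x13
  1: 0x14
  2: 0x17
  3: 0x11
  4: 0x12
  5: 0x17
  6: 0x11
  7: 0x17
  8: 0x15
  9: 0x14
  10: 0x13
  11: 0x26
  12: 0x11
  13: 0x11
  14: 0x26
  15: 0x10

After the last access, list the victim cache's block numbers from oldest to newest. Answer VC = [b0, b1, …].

  [0] addr=0x13 blk=2 s=0: MISS | VC []
  [1] addr=0x14 blk=2 s=0: L1-HIT | VC []
  [2] addr=0x17 blk=2 s=0: L1-HIT | VC []
  [3] addr=0x11 blk=2 s=0: L1-HIT | VC []
  [4] addr=0x12 blk=2 s=0: L1-HIT | VC []
  [5] addr=0x17 blk=2 s=0: L1-HIT | VC []
  [6] addr=0x11 blk=2 s=0: L1-HIT | VC []
  [7] addr=0x17 blk=2 s=0: L1-HIT | VC []
  [8] addr=0x15 blk=2 s=0: L1-HIT | VC []
  [9] addr=0x14 blk=2 s=0: L1-HIT | VC []
  [10] addr=0x13 blk=2 s=0: L1-HIT | VC []
  [11] addr=0x26 blk=4 s=0: MISS | VC [2]
  [12] addr=0x11 blk=2 s=0: VC-HIT | VC [4]
  [13] addr=0x11 blk=2 s=0: L1-HIT | VC [4]
  [14] addr=0x26 blk=4 s=0: VC-HIT | VC [2]
  [15] addr=0x10 blk=2 s=0: VC-HIT | VC [4]

VC = [4]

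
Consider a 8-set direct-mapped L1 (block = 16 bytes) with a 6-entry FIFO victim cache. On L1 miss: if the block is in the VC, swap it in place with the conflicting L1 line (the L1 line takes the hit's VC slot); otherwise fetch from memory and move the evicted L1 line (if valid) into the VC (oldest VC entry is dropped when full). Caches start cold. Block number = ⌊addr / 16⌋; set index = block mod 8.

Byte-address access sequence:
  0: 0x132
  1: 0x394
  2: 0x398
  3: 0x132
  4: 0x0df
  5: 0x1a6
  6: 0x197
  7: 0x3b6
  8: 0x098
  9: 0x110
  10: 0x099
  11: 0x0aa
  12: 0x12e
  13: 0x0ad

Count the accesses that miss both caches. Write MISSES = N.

  [0] addr=0x132 blk=19 s=3: MISS | VC []
  [1] addr=0x394 blk=57 s=1: MISS | VC []
  [2] addr=0x398 blk=57 s=1: L1-HIT | VC []
  [3] addr=0x132 blk=19 s=3: L1-HIT | VC []
  [4] addr=0xdf blk=13 s=5: MISS | VC []
  [5] addr=0x1a6 blk=26 s=2: MISS | VC []
  [6] addr=0x197 blk=25 s=1: MISS | VC [57]
  [7] addr=0x3b6 blk=59 s=3: MISS | VC [57, 19]
  [8] addr=0x98 blk=9 s=1: MISS | VC [57, 19, 25]
  [9] addr=0x110 blk=17 s=1: MISS | VC [57, 19, 25, 9]
  [10] addr=0x99 blk=9 s=1: VC-HIT | VC [57, 19, 25, 17]
  [11] addr=0xaa blk=10 s=2: MISS | VC [57, 19, 25, 17, 26]
  [12] addr=0x12e blk=18 s=2: MISS | VC [57, 19, 25, 17, 26, 10]
  [13] addr=0xad blk=10 s=2: VC-HIT | VC [57, 19, 25, 17, 26, 18]

MISSES = 10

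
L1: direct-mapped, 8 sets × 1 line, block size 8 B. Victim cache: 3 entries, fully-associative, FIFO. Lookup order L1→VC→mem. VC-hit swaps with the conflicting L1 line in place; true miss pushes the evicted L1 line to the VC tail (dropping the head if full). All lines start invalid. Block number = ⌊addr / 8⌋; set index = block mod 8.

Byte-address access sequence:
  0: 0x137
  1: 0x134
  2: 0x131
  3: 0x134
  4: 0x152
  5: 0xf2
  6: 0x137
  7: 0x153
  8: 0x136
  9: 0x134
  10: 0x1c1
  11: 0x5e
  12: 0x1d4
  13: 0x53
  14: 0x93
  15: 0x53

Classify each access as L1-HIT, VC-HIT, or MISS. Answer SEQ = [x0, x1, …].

SEQ = [MISS, L1-HIT, L1-HIT, L1-HIT, MISS, MISS, VC-HIT, L1-HIT, L1-HIT, L1-HIT, MISS, MISS, MISS, MISS, MISS, VC-HIT]

0: 0x137 (blk 38, set 6) → MISS  vc=[]
1: 0x134 (blk 38, set 6) → L1-HIT  vc=[]
2: 0x131 (blk 38, set 6) → L1-HIT  vc=[]
3: 0x134 (blk 38, set 6) → L1-HIT  vc=[]
4: 0x152 (blk 42, set 2) → MISS  vc=[]
5: 0xf2 (blk 30, set 6) → MISS  vc=[38]
6: 0x137 (blk 38, set 6) → VC-HIT  vc=[30]
7: 0x153 (blk 42, set 2) → L1-HIT  vc=[30]
8: 0x136 (blk 38, set 6) → L1-HIT  vc=[30]
9: 0x134 (blk 38, set 6) → L1-HIT  vc=[30]
10: 0x1c1 (blk 56, set 0) → MISS  vc=[30]
11: 0x5e (blk 11, set 3) → MISS  vc=[30]
12: 0x1d4 (blk 58, set 2) → MISS  vc=[30, 42]
13: 0x53 (blk 10, set 2) → MISS  vc=[30, 42, 58]
14: 0x93 (blk 18, set 2) → MISS  vc=[42, 58, 10]
15: 0x53 (blk 10, set 2) → VC-HIT  vc=[42, 58, 18]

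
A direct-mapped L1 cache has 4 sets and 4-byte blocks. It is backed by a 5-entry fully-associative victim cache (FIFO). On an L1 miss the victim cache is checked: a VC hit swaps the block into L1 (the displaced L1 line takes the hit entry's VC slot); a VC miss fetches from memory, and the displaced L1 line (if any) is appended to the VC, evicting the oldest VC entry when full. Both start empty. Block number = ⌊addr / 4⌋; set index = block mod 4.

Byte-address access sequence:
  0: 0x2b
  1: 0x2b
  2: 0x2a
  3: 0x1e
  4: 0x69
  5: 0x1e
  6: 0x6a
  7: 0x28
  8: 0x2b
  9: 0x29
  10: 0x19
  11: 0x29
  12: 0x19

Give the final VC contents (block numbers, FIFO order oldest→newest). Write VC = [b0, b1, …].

0: 0x2b (blk 10, set 2) → MISS  vc=[]
1: 0x2b (blk 10, set 2) → L1-HIT  vc=[]
2: 0x2a (blk 10, set 2) → L1-HIT  vc=[]
3: 0x1e (blk 7, set 3) → MISS  vc=[]
4: 0x69 (blk 26, set 2) → MISS  vc=[10]
5: 0x1e (blk 7, set 3) → L1-HIT  vc=[10]
6: 0x6a (blk 26, set 2) → L1-HIT  vc=[10]
7: 0x28 (blk 10, set 2) → VC-HIT  vc=[26]
8: 0x2b (blk 10, set 2) → L1-HIT  vc=[26]
9: 0x29 (blk 10, set 2) → L1-HIT  vc=[26]
10: 0x19 (blk 6, set 2) → MISS  vc=[26, 10]
11: 0x29 (blk 10, set 2) → VC-HIT  vc=[26, 6]
12: 0x19 (blk 6, set 2) → VC-HIT  vc=[26, 10]

VC = [26, 10]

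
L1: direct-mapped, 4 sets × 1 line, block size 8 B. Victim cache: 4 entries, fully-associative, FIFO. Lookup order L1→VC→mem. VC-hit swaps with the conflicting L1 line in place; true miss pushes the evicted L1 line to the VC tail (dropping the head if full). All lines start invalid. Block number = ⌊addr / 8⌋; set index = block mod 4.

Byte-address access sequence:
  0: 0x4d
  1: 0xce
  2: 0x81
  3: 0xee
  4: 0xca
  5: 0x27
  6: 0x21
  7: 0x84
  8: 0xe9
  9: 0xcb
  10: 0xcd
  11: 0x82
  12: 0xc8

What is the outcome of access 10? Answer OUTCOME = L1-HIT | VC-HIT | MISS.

OUTCOME = L1-HIT

0: 0x4d (blk 9, set 1) → MISS  vc=[]
1: 0xce (blk 25, set 1) → MISS  vc=[9]
2: 0x81 (blk 16, set 0) → MISS  vc=[9]
3: 0xee (blk 29, set 1) → MISS  vc=[9, 25]
4: 0xca (blk 25, set 1) → VC-HIT  vc=[9, 29]
5: 0x27 (blk 4, set 0) → MISS  vc=[9, 29, 16]
6: 0x21 (blk 4, set 0) → L1-HIT  vc=[9, 29, 16]
7: 0x84 (blk 16, set 0) → VC-HIT  vc=[9, 29, 4]
8: 0xe9 (blk 29, set 1) → VC-HIT  vc=[9, 25, 4]
9: 0xcb (blk 25, set 1) → VC-HIT  vc=[9, 29, 4]
10: 0xcd (blk 25, set 1) → L1-HIT  vc=[9, 29, 4]
11: 0x82 (blk 16, set 0) → L1-HIT  vc=[9, 29, 4]
12: 0xc8 (blk 25, set 1) → L1-HIT  vc=[9, 29, 4]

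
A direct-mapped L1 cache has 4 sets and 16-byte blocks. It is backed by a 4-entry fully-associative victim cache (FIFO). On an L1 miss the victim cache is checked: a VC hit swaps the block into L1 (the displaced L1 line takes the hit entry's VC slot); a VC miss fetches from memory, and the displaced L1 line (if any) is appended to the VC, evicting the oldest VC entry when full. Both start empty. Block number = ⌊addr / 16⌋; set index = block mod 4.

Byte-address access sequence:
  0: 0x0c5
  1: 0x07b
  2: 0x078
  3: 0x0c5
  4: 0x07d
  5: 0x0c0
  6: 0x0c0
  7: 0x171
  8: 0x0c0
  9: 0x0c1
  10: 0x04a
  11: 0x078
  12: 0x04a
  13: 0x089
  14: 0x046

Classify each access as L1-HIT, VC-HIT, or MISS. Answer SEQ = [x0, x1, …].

SEQ = [MISS, MISS, L1-HIT, L1-HIT, L1-HIT, L1-HIT, L1-HIT, MISS, L1-HIT, L1-HIT, MISS, VC-HIT, L1-HIT, MISS, VC-HIT]

  [0] addr=0xc5 blk=12 s=0: MISS | VC []
  [1] addr=0x7b blk=7 s=3: MISS | VC []
  [2] addr=0x78 blk=7 s=3: L1-HIT | VC []
  [3] addr=0xc5 blk=12 s=0: L1-HIT | VC []
  [4] addr=0x7d blk=7 s=3: L1-HIT | VC []
  [5] addr=0xc0 blk=12 s=0: L1-HIT | VC []
  [6] addr=0xc0 blk=12 s=0: L1-HIT | VC []
  [7] addr=0x171 blk=23 s=3: MISS | VC [7]
  [8] addr=0xc0 blk=12 s=0: L1-HIT | VC [7]
  [9] addr=0xc1 blk=12 s=0: L1-HIT | VC [7]
  [10] addr=0x4a blk=4 s=0: MISS | VC [7, 12]
  [11] addr=0x78 blk=7 s=3: VC-HIT | VC [23, 12]
  [12] addr=0x4a blk=4 s=0: L1-HIT | VC [23, 12]
  [13] addr=0x89 blk=8 s=0: MISS | VC [23, 12, 4]
  [14] addr=0x46 blk=4 s=0: VC-HIT | VC [23, 12, 8]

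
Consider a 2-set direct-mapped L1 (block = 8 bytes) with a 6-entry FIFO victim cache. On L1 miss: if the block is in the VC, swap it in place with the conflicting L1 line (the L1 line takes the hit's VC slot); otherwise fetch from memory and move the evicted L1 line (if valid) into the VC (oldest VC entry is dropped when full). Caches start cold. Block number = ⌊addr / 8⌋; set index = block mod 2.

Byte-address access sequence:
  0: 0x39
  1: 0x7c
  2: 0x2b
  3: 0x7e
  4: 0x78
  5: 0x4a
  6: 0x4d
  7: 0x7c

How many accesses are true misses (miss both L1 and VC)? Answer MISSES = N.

0: 0x39 (blk 7, set 1) → MISS  vc=[]
1: 0x7c (blk 15, set 1) → MISS  vc=[7]
2: 0x2b (blk 5, set 1) → MISS  vc=[7, 15]
3: 0x7e (blk 15, set 1) → VC-HIT  vc=[7, 5]
4: 0x78 (blk 15, set 1) → L1-HIT  vc=[7, 5]
5: 0x4a (blk 9, set 1) → MISS  vc=[7, 5, 15]
6: 0x4d (blk 9, set 1) → L1-HIT  vc=[7, 5, 15]
7: 0x7c (blk 15, set 1) → VC-HIT  vc=[7, 5, 9]

MISSES = 4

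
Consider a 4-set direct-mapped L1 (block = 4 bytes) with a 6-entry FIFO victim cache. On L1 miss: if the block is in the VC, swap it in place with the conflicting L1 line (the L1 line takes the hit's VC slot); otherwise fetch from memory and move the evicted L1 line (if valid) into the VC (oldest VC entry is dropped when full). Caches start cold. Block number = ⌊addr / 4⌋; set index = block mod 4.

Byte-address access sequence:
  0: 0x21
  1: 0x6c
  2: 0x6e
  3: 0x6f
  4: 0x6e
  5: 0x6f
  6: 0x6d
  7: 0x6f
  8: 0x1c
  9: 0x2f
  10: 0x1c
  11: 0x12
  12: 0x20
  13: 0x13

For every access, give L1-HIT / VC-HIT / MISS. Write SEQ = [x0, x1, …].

#0 0x21→b8/s0 MISS; vc=[]
#1 0x6c→b27/s3 MISS; vc=[]
#2 0x6e→b27/s3 L1-HIT; vc=[]
#3 0x6f→b27/s3 L1-HIT; vc=[]
#4 0x6e→b27/s3 L1-HIT; vc=[]
#5 0x6f→b27/s3 L1-HIT; vc=[]
#6 0x6d→b27/s3 L1-HIT; vc=[]
#7 0x6f→b27/s3 L1-HIT; vc=[]
#8 0x1c→b7/s3 MISS; vc=[27]
#9 0x2f→b11/s3 MISS; vc=[27,7]
#10 0x1c→b7/s3 VC-HIT; vc=[27,11]
#11 0x12→b4/s0 MISS; vc=[27,11,8]
#12 0x20→b8/s0 VC-HIT; vc=[27,11,4]
#13 0x13→b4/s0 VC-HIT; vc=[27,11,8]

SEQ = [MISS, MISS, L1-HIT, L1-HIT, L1-HIT, L1-HIT, L1-HIT, L1-HIT, MISS, MISS, VC-HIT, MISS, VC-HIT, VC-HIT]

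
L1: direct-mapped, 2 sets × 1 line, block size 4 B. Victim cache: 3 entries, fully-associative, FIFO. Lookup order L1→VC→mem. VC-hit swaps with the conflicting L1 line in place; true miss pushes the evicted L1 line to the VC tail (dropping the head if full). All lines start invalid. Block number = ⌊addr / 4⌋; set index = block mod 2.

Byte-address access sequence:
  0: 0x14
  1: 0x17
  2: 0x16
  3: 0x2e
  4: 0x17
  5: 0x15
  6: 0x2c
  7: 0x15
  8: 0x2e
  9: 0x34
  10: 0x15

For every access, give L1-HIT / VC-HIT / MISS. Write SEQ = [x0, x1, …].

SEQ = [MISS, L1-HIT, L1-HIT, MISS, VC-HIT, L1-HIT, VC-HIT, VC-HIT, VC-HIT, MISS, VC-HIT]

  [0] addr=0x14 blk=5 s=1: MISS | VC []
  [1] addr=0x17 blk=5 s=1: L1-HIT | VC []
  [2] addr=0x16 blk=5 s=1: L1-HIT | VC []
  [3] addr=0x2e blk=11 s=1: MISS | VC [5]
  [4] addr=0x17 blk=5 s=1: VC-HIT | VC [11]
  [5] addr=0x15 blk=5 s=1: L1-HIT | VC [11]
  [6] addr=0x2c blk=11 s=1: VC-HIT | VC [5]
  [7] addr=0x15 blk=5 s=1: VC-HIT | VC [11]
  [8] addr=0x2e blk=11 s=1: VC-HIT | VC [5]
  [9] addr=0x34 blk=13 s=1: MISS | VC [5, 11]
  [10] addr=0x15 blk=5 s=1: VC-HIT | VC [13, 11]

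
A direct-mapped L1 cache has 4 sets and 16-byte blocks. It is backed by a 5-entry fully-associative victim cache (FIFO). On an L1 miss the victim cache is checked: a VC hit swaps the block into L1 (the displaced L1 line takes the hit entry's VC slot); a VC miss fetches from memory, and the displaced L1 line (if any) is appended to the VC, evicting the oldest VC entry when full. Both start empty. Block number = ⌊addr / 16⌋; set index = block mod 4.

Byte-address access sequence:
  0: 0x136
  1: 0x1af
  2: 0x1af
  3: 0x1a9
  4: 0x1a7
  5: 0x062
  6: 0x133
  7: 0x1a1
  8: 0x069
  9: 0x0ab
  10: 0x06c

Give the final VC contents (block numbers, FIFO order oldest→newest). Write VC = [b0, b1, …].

VC = [26, 10]

  [0] addr=0x136 blk=19 s=3: MISS | VC []
  [1] addr=0x1af blk=26 s=2: MISS | VC []
  [2] addr=0x1af blk=26 s=2: L1-HIT | VC []
  [3] addr=0x1a9 blk=26 s=2: L1-HIT | VC []
  [4] addr=0x1a7 blk=26 s=2: L1-HIT | VC []
  [5] addr=0x62 blk=6 s=2: MISS | VC [26]
  [6] addr=0x133 blk=19 s=3: L1-HIT | VC [26]
  [7] addr=0x1a1 blk=26 s=2: VC-HIT | VC [6]
  [8] addr=0x69 blk=6 s=2: VC-HIT | VC [26]
  [9] addr=0xab blk=10 s=2: MISS | VC [26, 6]
  [10] addr=0x6c blk=6 s=2: VC-HIT | VC [26, 10]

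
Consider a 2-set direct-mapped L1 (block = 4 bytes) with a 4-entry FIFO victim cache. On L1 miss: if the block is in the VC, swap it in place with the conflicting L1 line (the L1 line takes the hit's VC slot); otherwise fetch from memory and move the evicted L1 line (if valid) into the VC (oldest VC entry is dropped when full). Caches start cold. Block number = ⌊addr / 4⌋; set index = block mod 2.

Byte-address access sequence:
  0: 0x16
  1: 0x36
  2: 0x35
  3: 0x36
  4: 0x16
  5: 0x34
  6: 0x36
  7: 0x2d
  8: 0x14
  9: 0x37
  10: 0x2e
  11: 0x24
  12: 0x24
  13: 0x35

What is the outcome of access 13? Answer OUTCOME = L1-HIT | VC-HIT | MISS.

OUTCOME = VC-HIT

  [0] addr=0x16 blk=5 s=1: MISS | VC []
  [1] addr=0x36 blk=13 s=1: MISS | VC [5]
  [2] addr=0x35 blk=13 s=1: L1-HIT | VC [5]
  [3] addr=0x36 blk=13 s=1: L1-HIT | VC [5]
  [4] addr=0x16 blk=5 s=1: VC-HIT | VC [13]
  [5] addr=0x34 blk=13 s=1: VC-HIT | VC [5]
  [6] addr=0x36 blk=13 s=1: L1-HIT | VC [5]
  [7] addr=0x2d blk=11 s=1: MISS | VC [5, 13]
  [8] addr=0x14 blk=5 s=1: VC-HIT | VC [11, 13]
  [9] addr=0x37 blk=13 s=1: VC-HIT | VC [11, 5]
  [10] addr=0x2e blk=11 s=1: VC-HIT | VC [13, 5]
  [11] addr=0x24 blk=9 s=1: MISS | VC [13, 5, 11]
  [12] addr=0x24 blk=9 s=1: L1-HIT | VC [13, 5, 11]
  [13] addr=0x35 blk=13 s=1: VC-HIT | VC [9, 5, 11]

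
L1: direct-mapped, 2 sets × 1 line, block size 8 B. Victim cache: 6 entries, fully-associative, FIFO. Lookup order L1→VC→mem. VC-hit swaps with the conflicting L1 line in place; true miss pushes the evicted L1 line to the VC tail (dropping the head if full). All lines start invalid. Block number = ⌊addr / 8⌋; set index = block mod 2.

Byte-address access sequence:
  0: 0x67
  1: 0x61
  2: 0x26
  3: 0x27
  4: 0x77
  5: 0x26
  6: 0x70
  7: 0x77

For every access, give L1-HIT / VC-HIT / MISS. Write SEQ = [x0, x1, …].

  [0] addr=0x67 blk=12 s=0: MISS | VC []
  [1] addr=0x61 blk=12 s=0: L1-HIT | VC []
  [2] addr=0x26 blk=4 s=0: MISS | VC [12]
  [3] addr=0x27 blk=4 s=0: L1-HIT | VC [12]
  [4] addr=0x77 blk=14 s=0: MISS | VC [12, 4]
  [5] addr=0x26 blk=4 s=0: VC-HIT | VC [12, 14]
  [6] addr=0x70 blk=14 s=0: VC-HIT | VC [12, 4]
  [7] addr=0x77 blk=14 s=0: L1-HIT | VC [12, 4]

SEQ = [MISS, L1-HIT, MISS, L1-HIT, MISS, VC-HIT, VC-HIT, L1-HIT]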